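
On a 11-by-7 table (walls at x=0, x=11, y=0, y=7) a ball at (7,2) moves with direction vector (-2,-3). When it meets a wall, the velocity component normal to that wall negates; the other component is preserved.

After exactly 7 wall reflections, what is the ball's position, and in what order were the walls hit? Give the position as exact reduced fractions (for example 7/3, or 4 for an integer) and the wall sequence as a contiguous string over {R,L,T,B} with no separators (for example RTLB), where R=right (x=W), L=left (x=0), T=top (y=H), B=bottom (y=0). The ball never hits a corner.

1. t=2/3 → B at (17/3,0); v=(-2,3)
2. t=7/3 → T at (1,7); v=(-2,-3)
3. t=1/2 → L at (0,11/2); v=(2,-3)
4. t=11/6 → B at (11/3,0); v=(2,3)
5. t=7/3 → T at (25/3,7); v=(2,-3)
6. t=4/3 → R at (11,3); v=(-2,-3)
7. t=1 → B at (9,0); v=(-2,3)

Final position: (9,0)
Wall sequence: BTLBTRB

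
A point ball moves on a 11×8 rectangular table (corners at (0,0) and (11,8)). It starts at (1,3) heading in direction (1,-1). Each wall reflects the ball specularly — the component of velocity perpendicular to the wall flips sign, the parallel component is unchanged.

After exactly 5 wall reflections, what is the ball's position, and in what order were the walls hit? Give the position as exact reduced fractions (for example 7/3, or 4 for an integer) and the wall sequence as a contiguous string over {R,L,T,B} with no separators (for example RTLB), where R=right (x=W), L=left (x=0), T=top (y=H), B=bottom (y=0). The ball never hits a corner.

1. t=3 → B at (4,0); v=(1,1)
2. t=7 → R at (11,7); v=(-1,1)
3. t=1 → T at (10,8); v=(-1,-1)
4. t=8 → B at (2,0); v=(-1,1)
5. t=2 → L at (0,2); v=(1,1)

Final position: (0,2)
Wall sequence: BRTBL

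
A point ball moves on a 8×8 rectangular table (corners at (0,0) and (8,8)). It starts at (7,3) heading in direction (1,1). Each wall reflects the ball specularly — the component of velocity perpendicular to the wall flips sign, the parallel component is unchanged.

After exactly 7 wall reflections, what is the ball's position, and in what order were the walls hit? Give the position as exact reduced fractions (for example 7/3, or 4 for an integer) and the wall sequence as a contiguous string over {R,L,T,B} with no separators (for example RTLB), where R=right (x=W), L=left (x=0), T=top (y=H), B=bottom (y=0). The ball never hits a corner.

Final position: (0,4)
Wall sequence: RTLBRTL

1. t=1 → R at (8,4); v=(-1,1)
2. t=4 → T at (4,8); v=(-1,-1)
3. t=4 → L at (0,4); v=(1,-1)
4. t=4 → B at (4,0); v=(1,1)
5. t=4 → R at (8,4); v=(-1,1)
6. t=4 → T at (4,8); v=(-1,-1)
7. t=4 → L at (0,4); v=(1,-1)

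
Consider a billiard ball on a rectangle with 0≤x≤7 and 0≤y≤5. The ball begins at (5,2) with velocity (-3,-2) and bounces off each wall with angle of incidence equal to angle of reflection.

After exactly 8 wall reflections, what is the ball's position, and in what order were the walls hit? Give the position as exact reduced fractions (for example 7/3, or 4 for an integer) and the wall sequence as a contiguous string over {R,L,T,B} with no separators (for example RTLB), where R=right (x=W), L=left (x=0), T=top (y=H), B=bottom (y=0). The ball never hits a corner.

1. t=1 → B at (2,0); v=(-3,2)
2. t=2/3 → L at (0,4/3); v=(3,2)
3. t=11/6 → T at (11/2,5); v=(3,-2)
4. t=1/2 → R at (7,4); v=(-3,-2)
5. t=2 → B at (1,0); v=(-3,2)
6. t=1/3 → L at (0,2/3); v=(3,2)
7. t=13/6 → T at (13/2,5); v=(3,-2)
8. t=1/6 → R at (7,14/3); v=(-3,-2)

Final position: (7,14/3)
Wall sequence: BLTRBLTR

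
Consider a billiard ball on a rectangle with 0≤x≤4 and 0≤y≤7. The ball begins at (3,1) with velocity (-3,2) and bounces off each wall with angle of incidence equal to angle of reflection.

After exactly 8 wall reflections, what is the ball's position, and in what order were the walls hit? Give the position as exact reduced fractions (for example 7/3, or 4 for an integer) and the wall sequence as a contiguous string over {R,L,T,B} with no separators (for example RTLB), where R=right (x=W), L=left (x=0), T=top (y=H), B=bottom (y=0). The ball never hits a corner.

1. t=1 → L at (0,3); v=(3,2)
2. t=4/3 → R at (4,17/3); v=(-3,2)
3. t=2/3 → T at (2,7); v=(-3,-2)
4. t=2/3 → L at (0,17/3); v=(3,-2)
5. t=4/3 → R at (4,3); v=(-3,-2)
6. t=4/3 → L at (0,1/3); v=(3,-2)
7. t=1/6 → B at (1/2,0); v=(3,2)
8. t=7/6 → R at (4,7/3); v=(-3,2)

Final position: (4,7/3)
Wall sequence: LRTLRLBR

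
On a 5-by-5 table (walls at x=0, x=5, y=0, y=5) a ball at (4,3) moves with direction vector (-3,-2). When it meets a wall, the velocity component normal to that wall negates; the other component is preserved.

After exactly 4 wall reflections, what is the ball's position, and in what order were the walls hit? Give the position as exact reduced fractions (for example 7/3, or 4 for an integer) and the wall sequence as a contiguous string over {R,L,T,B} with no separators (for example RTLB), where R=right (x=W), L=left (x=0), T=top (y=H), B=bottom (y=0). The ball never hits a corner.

Final position: (2,5)
Wall sequence: LBRT

1. t=4/3 → L at (0,1/3); v=(3,-2)
2. t=1/6 → B at (1/2,0); v=(3,2)
3. t=3/2 → R at (5,3); v=(-3,2)
4. t=1 → T at (2,5); v=(-3,-2)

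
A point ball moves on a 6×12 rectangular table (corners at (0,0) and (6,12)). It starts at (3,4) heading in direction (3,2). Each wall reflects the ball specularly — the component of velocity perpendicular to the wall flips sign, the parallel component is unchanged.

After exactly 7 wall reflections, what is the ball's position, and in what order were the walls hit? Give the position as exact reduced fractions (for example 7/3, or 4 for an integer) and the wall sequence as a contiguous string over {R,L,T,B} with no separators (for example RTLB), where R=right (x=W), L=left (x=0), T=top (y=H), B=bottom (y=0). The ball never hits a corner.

Final position: (3,0)
Wall sequence: RLTRLRB

1. t=1 → R at (6,6); v=(-3,2)
2. t=2 → L at (0,10); v=(3,2)
3. t=1 → T at (3,12); v=(3,-2)
4. t=1 → R at (6,10); v=(-3,-2)
5. t=2 → L at (0,6); v=(3,-2)
6. t=2 → R at (6,2); v=(-3,-2)
7. t=1 → B at (3,0); v=(-3,2)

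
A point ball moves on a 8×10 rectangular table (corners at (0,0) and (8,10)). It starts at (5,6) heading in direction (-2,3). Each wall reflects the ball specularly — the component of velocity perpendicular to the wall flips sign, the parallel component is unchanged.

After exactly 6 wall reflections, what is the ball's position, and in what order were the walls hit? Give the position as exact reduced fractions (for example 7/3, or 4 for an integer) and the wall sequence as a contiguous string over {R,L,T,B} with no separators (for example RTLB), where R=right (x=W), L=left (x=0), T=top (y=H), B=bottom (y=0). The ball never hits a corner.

Final position: (0,5/2)
Wall sequence: TLBRTL

1. t=4/3 → T at (7/3,10); v=(-2,-3)
2. t=7/6 → L at (0,13/2); v=(2,-3)
3. t=13/6 → B at (13/3,0); v=(2,3)
4. t=11/6 → R at (8,11/2); v=(-2,3)
5. t=3/2 → T at (5,10); v=(-2,-3)
6. t=5/2 → L at (0,5/2); v=(2,-3)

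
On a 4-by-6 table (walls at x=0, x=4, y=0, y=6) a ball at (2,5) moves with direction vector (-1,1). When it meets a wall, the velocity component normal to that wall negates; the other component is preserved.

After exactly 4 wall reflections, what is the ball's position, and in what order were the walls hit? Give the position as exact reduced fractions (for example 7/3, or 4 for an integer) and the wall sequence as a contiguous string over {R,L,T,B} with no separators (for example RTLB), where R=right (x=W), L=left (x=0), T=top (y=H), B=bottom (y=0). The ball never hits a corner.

1. t=1 → T at (1,6); v=(-1,-1)
2. t=1 → L at (0,5); v=(1,-1)
3. t=4 → R at (4,1); v=(-1,-1)
4. t=1 → B at (3,0); v=(-1,1)

Final position: (3,0)
Wall sequence: TLRB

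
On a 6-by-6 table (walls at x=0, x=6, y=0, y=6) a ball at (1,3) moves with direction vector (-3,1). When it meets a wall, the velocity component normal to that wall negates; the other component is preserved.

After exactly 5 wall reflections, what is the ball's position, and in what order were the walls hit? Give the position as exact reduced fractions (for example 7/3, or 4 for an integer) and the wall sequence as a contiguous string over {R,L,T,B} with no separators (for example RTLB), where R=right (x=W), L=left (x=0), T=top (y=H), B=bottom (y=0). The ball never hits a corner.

1. t=1/3 → L at (0,10/3); v=(3,1)
2. t=2 → R at (6,16/3); v=(-3,1)
3. t=2/3 → T at (4,6); v=(-3,-1)
4. t=4/3 → L at (0,14/3); v=(3,-1)
5. t=2 → R at (6,8/3); v=(-3,-1)

Final position: (6,8/3)
Wall sequence: LRTLR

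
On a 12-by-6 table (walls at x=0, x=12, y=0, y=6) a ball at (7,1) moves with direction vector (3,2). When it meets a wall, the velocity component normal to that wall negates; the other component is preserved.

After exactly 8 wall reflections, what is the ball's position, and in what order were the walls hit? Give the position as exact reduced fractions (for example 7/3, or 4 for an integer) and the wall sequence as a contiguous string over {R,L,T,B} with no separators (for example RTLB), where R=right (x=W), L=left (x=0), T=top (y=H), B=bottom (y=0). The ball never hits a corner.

1. t=5/3 → R at (12,13/3); v=(-3,2)
2. t=5/6 → T at (19/2,6); v=(-3,-2)
3. t=3 → B at (1/2,0); v=(-3,2)
4. t=1/6 → L at (0,1/3); v=(3,2)
5. t=17/6 → T at (17/2,6); v=(3,-2)
6. t=7/6 → R at (12,11/3); v=(-3,-2)
7. t=11/6 → B at (13/2,0); v=(-3,2)
8. t=13/6 → L at (0,13/3); v=(3,2)

Final position: (0,13/3)
Wall sequence: RTBLTRBL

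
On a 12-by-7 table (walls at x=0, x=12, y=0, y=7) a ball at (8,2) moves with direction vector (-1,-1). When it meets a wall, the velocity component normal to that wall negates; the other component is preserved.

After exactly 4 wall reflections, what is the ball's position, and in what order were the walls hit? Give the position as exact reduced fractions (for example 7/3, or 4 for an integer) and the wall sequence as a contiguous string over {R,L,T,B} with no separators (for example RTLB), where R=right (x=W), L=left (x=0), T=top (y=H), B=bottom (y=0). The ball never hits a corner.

1. t=2 → B at (6,0); v=(-1,1)
2. t=6 → L at (0,6); v=(1,1)
3. t=1 → T at (1,7); v=(1,-1)
4. t=7 → B at (8,0); v=(1,1)

Final position: (8,0)
Wall sequence: BLTB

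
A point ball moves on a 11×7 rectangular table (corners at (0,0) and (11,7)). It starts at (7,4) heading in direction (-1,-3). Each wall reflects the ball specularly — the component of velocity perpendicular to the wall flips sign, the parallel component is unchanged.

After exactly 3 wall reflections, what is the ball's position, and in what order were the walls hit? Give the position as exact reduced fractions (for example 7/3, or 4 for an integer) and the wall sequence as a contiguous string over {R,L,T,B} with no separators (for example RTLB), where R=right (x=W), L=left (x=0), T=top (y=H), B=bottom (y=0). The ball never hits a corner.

Final position: (1,0)
Wall sequence: BTB

1. t=4/3 → B at (17/3,0); v=(-1,3)
2. t=7/3 → T at (10/3,7); v=(-1,-3)
3. t=7/3 → B at (1,0); v=(-1,3)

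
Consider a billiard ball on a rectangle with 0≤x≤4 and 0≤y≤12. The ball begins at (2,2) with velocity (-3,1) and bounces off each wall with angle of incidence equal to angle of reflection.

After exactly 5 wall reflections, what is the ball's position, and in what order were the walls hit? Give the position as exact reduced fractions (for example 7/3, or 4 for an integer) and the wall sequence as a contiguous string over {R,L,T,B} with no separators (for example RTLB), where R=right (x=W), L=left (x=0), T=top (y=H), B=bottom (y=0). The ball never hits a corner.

1. t=2/3 → L at (0,8/3); v=(3,1)
2. t=4/3 → R at (4,4); v=(-3,1)
3. t=4/3 → L at (0,16/3); v=(3,1)
4. t=4/3 → R at (4,20/3); v=(-3,1)
5. t=4/3 → L at (0,8); v=(3,1)

Final position: (0,8)
Wall sequence: LRLRL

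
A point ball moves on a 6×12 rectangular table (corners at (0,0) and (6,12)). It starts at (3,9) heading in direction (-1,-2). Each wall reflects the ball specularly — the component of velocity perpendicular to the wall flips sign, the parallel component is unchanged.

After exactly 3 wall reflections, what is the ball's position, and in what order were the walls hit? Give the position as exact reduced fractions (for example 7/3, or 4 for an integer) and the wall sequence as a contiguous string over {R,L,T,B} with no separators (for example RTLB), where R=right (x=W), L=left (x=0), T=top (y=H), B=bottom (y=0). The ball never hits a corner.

Final position: (6,9)
Wall sequence: LBR

1. t=3 → L at (0,3); v=(1,-2)
2. t=3/2 → B at (3/2,0); v=(1,2)
3. t=9/2 → R at (6,9); v=(-1,2)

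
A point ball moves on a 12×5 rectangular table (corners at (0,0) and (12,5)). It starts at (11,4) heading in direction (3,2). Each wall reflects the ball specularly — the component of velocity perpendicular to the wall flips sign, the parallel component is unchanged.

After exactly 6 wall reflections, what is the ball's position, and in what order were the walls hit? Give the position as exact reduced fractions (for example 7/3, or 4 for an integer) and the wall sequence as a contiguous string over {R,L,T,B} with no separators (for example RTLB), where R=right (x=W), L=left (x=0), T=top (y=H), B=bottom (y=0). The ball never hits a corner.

Final position: (11,0)
Wall sequence: RTBLTB

1. t=1/3 → R at (12,14/3); v=(-3,2)
2. t=1/6 → T at (23/2,5); v=(-3,-2)
3. t=5/2 → B at (4,0); v=(-3,2)
4. t=4/3 → L at (0,8/3); v=(3,2)
5. t=7/6 → T at (7/2,5); v=(3,-2)
6. t=5/2 → B at (11,0); v=(3,2)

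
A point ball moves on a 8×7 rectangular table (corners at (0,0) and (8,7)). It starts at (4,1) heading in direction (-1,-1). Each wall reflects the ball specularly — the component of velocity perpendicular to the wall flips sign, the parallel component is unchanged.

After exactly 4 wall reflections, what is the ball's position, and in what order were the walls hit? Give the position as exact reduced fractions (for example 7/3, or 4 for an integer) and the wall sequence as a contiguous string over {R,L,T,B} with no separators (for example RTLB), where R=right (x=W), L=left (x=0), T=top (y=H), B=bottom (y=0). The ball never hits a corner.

1. t=1 → B at (3,0); v=(-1,1)
2. t=3 → L at (0,3); v=(1,1)
3. t=4 → T at (4,7); v=(1,-1)
4. t=4 → R at (8,3); v=(-1,-1)

Final position: (8,3)
Wall sequence: BLTR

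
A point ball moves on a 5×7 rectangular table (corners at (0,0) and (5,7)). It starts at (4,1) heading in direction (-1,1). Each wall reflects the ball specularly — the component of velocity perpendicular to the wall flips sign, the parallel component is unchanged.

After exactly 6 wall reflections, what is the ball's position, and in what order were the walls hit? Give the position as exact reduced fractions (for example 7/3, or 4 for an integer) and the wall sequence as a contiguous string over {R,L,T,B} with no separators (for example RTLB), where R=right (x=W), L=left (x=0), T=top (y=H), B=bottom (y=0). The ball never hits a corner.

1. t=4 → L at (0,5); v=(1,1)
2. t=2 → T at (2,7); v=(1,-1)
3. t=3 → R at (5,4); v=(-1,-1)
4. t=4 → B at (1,0); v=(-1,1)
5. t=1 → L at (0,1); v=(1,1)
6. t=5 → R at (5,6); v=(-1,1)

Final position: (5,6)
Wall sequence: LTRBLR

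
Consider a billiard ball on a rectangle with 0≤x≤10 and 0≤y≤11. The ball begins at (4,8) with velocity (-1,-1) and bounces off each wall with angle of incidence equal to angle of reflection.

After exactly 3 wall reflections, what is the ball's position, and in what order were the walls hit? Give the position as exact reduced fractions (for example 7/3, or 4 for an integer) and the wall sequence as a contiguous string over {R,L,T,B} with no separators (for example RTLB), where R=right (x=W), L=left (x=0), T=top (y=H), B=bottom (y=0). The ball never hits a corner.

Final position: (10,6)
Wall sequence: LBR

1. t=4 → L at (0,4); v=(1,-1)
2. t=4 → B at (4,0); v=(1,1)
3. t=6 → R at (10,6); v=(-1,1)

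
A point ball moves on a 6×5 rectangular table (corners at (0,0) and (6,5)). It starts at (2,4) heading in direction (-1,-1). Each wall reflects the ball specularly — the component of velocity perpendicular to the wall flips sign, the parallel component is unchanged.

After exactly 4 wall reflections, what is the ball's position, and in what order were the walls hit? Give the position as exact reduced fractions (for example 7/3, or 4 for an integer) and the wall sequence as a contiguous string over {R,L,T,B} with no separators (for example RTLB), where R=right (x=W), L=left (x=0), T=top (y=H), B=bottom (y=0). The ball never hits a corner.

Final position: (5,5)
Wall sequence: LBRT

1. t=2 → L at (0,2); v=(1,-1)
2. t=2 → B at (2,0); v=(1,1)
3. t=4 → R at (6,4); v=(-1,1)
4. t=1 → T at (5,5); v=(-1,-1)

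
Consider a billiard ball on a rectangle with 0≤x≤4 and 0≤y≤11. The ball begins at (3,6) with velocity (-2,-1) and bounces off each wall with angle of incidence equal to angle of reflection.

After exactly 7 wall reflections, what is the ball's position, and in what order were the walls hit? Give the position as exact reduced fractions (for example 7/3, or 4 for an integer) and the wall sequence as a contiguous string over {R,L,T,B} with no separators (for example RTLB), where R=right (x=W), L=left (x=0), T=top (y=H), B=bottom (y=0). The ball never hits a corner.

1. t=3/2 → L at (0,9/2); v=(2,-1)
2. t=2 → R at (4,5/2); v=(-2,-1)
3. t=2 → L at (0,1/2); v=(2,-1)
4. t=1/2 → B at (1,0); v=(2,1)
5. t=3/2 → R at (4,3/2); v=(-2,1)
6. t=2 → L at (0,7/2); v=(2,1)
7. t=2 → R at (4,11/2); v=(-2,1)

Final position: (4,11/2)
Wall sequence: LRLBRLR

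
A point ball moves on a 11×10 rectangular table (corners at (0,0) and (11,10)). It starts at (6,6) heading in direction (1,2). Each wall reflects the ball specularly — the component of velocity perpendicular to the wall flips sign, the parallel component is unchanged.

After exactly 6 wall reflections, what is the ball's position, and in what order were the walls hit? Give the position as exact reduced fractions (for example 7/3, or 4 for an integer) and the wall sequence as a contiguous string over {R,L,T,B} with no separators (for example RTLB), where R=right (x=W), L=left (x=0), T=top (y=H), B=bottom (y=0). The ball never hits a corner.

Final position: (1,0)
Wall sequence: TRBTLB

1. t=2 → T at (8,10); v=(1,-2)
2. t=3 → R at (11,4); v=(-1,-2)
3. t=2 → B at (9,0); v=(-1,2)
4. t=5 → T at (4,10); v=(-1,-2)
5. t=4 → L at (0,2); v=(1,-2)
6. t=1 → B at (1,0); v=(1,2)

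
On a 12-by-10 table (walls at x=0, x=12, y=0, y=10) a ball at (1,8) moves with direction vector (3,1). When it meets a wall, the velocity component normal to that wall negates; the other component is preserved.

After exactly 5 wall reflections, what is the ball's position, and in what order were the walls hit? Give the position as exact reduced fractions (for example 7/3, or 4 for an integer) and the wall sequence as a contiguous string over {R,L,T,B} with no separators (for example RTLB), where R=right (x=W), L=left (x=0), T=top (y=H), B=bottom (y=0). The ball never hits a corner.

Final position: (11,0)
Wall sequence: TRLRB

1. t=2 → T at (7,10); v=(3,-1)
2. t=5/3 → R at (12,25/3); v=(-3,-1)
3. t=4 → L at (0,13/3); v=(3,-1)
4. t=4 → R at (12,1/3); v=(-3,-1)
5. t=1/3 → B at (11,0); v=(-3,1)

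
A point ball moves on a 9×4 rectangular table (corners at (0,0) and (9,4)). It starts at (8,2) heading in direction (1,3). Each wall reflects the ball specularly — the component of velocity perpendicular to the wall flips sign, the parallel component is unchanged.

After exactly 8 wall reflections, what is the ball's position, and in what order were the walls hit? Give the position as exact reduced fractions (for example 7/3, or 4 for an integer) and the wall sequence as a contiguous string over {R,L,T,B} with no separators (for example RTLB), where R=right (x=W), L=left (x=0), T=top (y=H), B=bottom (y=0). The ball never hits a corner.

Final position: (4/3,4)
Wall sequence: TRBTBTBT

1. t=2/3 → T at (26/3,4); v=(1,-3)
2. t=1/3 → R at (9,3); v=(-1,-3)
3. t=1 → B at (8,0); v=(-1,3)
4. t=4/3 → T at (20/3,4); v=(-1,-3)
5. t=4/3 → B at (16/3,0); v=(-1,3)
6. t=4/3 → T at (4,4); v=(-1,-3)
7. t=4/3 → B at (8/3,0); v=(-1,3)
8. t=4/3 → T at (4/3,4); v=(-1,-3)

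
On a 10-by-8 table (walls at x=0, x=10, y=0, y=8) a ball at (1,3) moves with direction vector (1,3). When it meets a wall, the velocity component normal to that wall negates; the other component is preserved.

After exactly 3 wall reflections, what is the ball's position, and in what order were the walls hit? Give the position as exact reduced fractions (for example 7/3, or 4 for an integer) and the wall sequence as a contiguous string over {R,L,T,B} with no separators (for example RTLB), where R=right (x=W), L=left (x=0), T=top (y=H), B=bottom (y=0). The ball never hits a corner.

1. t=5/3 → T at (8/3,8); v=(1,-3)
2. t=8/3 → B at (16/3,0); v=(1,3)
3. t=8/3 → T at (8,8); v=(1,-3)

Final position: (8,8)
Wall sequence: TBT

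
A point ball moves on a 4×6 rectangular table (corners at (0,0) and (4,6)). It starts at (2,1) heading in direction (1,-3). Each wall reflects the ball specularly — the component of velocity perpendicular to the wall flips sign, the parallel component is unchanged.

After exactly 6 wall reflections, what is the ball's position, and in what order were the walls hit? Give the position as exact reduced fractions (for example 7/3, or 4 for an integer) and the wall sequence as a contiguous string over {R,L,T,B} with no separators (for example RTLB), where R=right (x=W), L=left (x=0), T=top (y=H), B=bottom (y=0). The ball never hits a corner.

1. t=1/3 → B at (7/3,0); v=(1,3)
2. t=5/3 → R at (4,5); v=(-1,3)
3. t=1/3 → T at (11/3,6); v=(-1,-3)
4. t=2 → B at (5/3,0); v=(-1,3)
5. t=5/3 → L at (0,5); v=(1,3)
6. t=1/3 → T at (1/3,6); v=(1,-3)

Final position: (1/3,6)
Wall sequence: BRTBLT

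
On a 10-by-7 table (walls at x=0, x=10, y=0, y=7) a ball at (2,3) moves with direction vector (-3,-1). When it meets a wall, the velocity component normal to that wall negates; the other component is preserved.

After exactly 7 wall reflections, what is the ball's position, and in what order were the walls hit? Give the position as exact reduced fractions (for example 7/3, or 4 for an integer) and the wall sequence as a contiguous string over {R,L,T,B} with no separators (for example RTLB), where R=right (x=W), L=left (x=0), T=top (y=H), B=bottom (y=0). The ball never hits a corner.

1. t=2/3 → L at (0,7/3); v=(3,-1)
2. t=7/3 → B at (7,0); v=(3,1)
3. t=1 → R at (10,1); v=(-3,1)
4. t=10/3 → L at (0,13/3); v=(3,1)
5. t=8/3 → T at (8,7); v=(3,-1)
6. t=2/3 → R at (10,19/3); v=(-3,-1)
7. t=10/3 → L at (0,3); v=(3,-1)

Final position: (0,3)
Wall sequence: LBRLTRL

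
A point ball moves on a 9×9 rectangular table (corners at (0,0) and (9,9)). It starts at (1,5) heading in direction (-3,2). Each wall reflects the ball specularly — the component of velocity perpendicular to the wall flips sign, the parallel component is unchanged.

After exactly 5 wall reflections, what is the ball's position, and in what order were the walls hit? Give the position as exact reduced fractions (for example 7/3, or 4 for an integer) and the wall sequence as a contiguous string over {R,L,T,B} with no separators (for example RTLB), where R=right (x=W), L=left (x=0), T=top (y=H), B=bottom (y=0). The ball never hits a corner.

1. t=1/3 → L at (0,17/3); v=(3,2)
2. t=5/3 → T at (5,9); v=(3,-2)
3. t=4/3 → R at (9,19/3); v=(-3,-2)
4. t=3 → L at (0,1/3); v=(3,-2)
5. t=1/6 → B at (1/2,0); v=(3,2)

Final position: (1/2,0)
Wall sequence: LTRLB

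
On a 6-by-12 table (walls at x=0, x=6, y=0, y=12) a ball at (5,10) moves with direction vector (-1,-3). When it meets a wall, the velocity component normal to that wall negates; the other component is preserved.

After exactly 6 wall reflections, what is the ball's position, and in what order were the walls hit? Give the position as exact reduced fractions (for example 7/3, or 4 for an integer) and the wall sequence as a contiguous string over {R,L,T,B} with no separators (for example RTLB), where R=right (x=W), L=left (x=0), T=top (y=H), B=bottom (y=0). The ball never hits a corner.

1. t=10/3 → B at (5/3,0); v=(-1,3)
2. t=5/3 → L at (0,5); v=(1,3)
3. t=7/3 → T at (7/3,12); v=(1,-3)
4. t=11/3 → R at (6,1); v=(-1,-3)
5. t=1/3 → B at (17/3,0); v=(-1,3)
6. t=4 → T at (5/3,12); v=(-1,-3)

Final position: (5/3,12)
Wall sequence: BLTRBT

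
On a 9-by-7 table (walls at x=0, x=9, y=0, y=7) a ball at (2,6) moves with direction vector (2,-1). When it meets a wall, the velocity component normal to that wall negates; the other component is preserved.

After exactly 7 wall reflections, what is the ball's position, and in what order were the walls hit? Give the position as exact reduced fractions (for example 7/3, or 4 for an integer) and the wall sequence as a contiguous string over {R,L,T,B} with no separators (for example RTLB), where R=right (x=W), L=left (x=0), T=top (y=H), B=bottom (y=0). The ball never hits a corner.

Final position: (6,0)
Wall sequence: RBLRTLB

1. t=7/2 → R at (9,5/2); v=(-2,-1)
2. t=5/2 → B at (4,0); v=(-2,1)
3. t=2 → L at (0,2); v=(2,1)
4. t=9/2 → R at (9,13/2); v=(-2,1)
5. t=1/2 → T at (8,7); v=(-2,-1)
6. t=4 → L at (0,3); v=(2,-1)
7. t=3 → B at (6,0); v=(2,1)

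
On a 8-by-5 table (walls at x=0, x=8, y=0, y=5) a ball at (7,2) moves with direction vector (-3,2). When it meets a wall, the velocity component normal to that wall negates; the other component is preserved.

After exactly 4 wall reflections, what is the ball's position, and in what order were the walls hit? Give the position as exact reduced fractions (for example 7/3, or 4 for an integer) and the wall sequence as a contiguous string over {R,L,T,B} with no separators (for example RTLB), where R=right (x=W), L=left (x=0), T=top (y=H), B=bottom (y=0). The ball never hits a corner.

Final position: (8,2)
Wall sequence: TLBR

1. t=3/2 → T at (5/2,5); v=(-3,-2)
2. t=5/6 → L at (0,10/3); v=(3,-2)
3. t=5/3 → B at (5,0); v=(3,2)
4. t=1 → R at (8,2); v=(-3,2)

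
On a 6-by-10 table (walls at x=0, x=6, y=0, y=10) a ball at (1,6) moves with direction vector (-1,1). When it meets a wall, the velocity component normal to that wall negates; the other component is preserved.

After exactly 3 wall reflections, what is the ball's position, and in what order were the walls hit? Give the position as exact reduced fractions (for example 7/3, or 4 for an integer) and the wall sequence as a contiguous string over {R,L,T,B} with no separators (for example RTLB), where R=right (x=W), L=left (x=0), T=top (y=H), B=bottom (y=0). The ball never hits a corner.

1. t=1 → L at (0,7); v=(1,1)
2. t=3 → T at (3,10); v=(1,-1)
3. t=3 → R at (6,7); v=(-1,-1)

Final position: (6,7)
Wall sequence: LTR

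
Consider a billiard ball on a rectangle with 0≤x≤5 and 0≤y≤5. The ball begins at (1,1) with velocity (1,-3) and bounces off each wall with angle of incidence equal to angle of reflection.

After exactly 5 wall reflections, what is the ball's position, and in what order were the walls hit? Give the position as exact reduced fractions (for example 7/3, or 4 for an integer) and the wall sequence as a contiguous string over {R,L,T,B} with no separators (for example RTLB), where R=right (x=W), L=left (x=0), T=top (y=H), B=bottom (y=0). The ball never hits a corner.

1. t=1/3 → B at (4/3,0); v=(1,3)
2. t=5/3 → T at (3,5); v=(1,-3)
3. t=5/3 → B at (14/3,0); v=(1,3)
4. t=1/3 → R at (5,1); v=(-1,3)
5. t=4/3 → T at (11/3,5); v=(-1,-3)

Final position: (11/3,5)
Wall sequence: BTBRT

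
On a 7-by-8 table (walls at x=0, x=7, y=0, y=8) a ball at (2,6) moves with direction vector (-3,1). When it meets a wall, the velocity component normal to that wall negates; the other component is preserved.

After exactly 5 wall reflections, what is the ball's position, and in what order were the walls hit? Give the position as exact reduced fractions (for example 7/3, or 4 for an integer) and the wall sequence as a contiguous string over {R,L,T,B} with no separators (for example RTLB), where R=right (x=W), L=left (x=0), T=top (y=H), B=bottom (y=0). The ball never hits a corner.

1. t=2/3 → L at (0,20/3); v=(3,1)
2. t=4/3 → T at (4,8); v=(3,-1)
3. t=1 → R at (7,7); v=(-3,-1)
4. t=7/3 → L at (0,14/3); v=(3,-1)
5. t=7/3 → R at (7,7/3); v=(-3,-1)

Final position: (7,7/3)
Wall sequence: LTRLR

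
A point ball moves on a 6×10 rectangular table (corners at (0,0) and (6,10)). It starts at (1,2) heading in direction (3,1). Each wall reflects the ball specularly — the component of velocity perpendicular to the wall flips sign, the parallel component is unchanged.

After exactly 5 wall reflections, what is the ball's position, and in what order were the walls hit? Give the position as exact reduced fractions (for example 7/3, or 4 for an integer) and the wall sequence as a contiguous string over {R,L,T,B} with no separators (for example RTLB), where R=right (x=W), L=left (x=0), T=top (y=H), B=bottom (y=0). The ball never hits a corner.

1. t=5/3 → R at (6,11/3); v=(-3,1)
2. t=2 → L at (0,17/3); v=(3,1)
3. t=2 → R at (6,23/3); v=(-3,1)
4. t=2 → L at (0,29/3); v=(3,1)
5. t=1/3 → T at (1,10); v=(3,-1)

Final position: (1,10)
Wall sequence: RLRLT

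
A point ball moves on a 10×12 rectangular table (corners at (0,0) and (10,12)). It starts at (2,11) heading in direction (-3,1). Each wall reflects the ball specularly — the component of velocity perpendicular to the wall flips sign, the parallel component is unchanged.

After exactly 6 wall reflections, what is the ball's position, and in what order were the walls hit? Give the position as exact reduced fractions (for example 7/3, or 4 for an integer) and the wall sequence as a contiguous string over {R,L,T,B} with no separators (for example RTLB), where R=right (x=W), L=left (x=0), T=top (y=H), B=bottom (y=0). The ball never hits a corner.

Final position: (3,0)
Wall sequence: LTRLRB

1. t=2/3 → L at (0,35/3); v=(3,1)
2. t=1/3 → T at (1,12); v=(3,-1)
3. t=3 → R at (10,9); v=(-3,-1)
4. t=10/3 → L at (0,17/3); v=(3,-1)
5. t=10/3 → R at (10,7/3); v=(-3,-1)
6. t=7/3 → B at (3,0); v=(-3,1)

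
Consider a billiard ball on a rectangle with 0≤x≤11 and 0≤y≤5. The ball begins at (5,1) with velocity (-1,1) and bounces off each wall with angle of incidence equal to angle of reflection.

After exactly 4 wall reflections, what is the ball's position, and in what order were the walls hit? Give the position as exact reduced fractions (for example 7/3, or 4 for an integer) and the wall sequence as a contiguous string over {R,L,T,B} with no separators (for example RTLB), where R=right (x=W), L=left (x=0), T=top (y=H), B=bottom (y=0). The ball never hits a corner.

Final position: (9,5)
Wall sequence: TLBT

1. t=4 → T at (1,5); v=(-1,-1)
2. t=1 → L at (0,4); v=(1,-1)
3. t=4 → B at (4,0); v=(1,1)
4. t=5 → T at (9,5); v=(1,-1)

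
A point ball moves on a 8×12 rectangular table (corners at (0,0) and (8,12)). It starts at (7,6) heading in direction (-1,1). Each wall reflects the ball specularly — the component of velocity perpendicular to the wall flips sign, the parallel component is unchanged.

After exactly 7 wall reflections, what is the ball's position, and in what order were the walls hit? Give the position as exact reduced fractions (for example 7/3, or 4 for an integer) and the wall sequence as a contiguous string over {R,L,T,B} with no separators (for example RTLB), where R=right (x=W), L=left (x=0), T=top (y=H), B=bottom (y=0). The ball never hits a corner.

1. t=6 → T at (1,12); v=(-1,-1)
2. t=1 → L at (0,11); v=(1,-1)
3. t=8 → R at (8,3); v=(-1,-1)
4. t=3 → B at (5,0); v=(-1,1)
5. t=5 → L at (0,5); v=(1,1)
6. t=7 → T at (7,12); v=(1,-1)
7. t=1 → R at (8,11); v=(-1,-1)

Final position: (8,11)
Wall sequence: TLRBLTR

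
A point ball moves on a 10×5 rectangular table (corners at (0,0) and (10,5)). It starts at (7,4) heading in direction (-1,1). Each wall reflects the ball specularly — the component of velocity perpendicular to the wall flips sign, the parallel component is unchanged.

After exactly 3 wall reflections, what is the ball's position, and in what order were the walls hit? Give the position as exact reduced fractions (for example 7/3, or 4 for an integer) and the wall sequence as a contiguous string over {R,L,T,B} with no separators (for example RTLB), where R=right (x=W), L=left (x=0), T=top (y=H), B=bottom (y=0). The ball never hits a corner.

Final position: (0,1)
Wall sequence: TBL

1. t=1 → T at (6,5); v=(-1,-1)
2. t=5 → B at (1,0); v=(-1,1)
3. t=1 → L at (0,1); v=(1,1)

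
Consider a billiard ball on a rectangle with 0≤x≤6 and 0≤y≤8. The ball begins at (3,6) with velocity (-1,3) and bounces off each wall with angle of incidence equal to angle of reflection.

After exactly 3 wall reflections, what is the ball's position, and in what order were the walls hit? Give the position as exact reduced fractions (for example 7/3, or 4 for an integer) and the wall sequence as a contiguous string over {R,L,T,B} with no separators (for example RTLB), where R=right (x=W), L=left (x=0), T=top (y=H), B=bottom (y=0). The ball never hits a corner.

Final position: (1/3,0)
Wall sequence: TLB

1. t=2/3 → T at (7/3,8); v=(-1,-3)
2. t=7/3 → L at (0,1); v=(1,-3)
3. t=1/3 → B at (1/3,0); v=(1,3)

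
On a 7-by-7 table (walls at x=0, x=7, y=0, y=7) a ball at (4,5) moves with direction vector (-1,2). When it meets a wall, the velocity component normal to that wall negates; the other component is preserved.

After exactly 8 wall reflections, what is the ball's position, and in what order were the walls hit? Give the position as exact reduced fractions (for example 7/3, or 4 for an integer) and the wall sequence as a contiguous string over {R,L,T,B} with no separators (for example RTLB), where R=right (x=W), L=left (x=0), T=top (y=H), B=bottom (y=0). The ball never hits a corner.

1. t=1 → T at (3,7); v=(-1,-2)
2. t=3 → L at (0,1); v=(1,-2)
3. t=1/2 → B at (1/2,0); v=(1,2)
4. t=7/2 → T at (4,7); v=(1,-2)
5. t=3 → R at (7,1); v=(-1,-2)
6. t=1/2 → B at (13/2,0); v=(-1,2)
7. t=7/2 → T at (3,7); v=(-1,-2)
8. t=3 → L at (0,1); v=(1,-2)

Final position: (0,1)
Wall sequence: TLBTRBTL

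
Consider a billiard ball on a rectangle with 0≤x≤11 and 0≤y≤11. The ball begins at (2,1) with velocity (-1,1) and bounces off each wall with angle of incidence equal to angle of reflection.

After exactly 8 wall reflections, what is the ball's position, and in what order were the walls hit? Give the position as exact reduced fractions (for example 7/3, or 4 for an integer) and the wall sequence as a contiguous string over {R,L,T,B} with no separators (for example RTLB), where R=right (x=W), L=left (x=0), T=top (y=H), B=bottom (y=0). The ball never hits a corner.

Final position: (3,0)
Wall sequence: LTRBLTRB

1. t=2 → L at (0,3); v=(1,1)
2. t=8 → T at (8,11); v=(1,-1)
3. t=3 → R at (11,8); v=(-1,-1)
4. t=8 → B at (3,0); v=(-1,1)
5. t=3 → L at (0,3); v=(1,1)
6. t=8 → T at (8,11); v=(1,-1)
7. t=3 → R at (11,8); v=(-1,-1)
8. t=8 → B at (3,0); v=(-1,1)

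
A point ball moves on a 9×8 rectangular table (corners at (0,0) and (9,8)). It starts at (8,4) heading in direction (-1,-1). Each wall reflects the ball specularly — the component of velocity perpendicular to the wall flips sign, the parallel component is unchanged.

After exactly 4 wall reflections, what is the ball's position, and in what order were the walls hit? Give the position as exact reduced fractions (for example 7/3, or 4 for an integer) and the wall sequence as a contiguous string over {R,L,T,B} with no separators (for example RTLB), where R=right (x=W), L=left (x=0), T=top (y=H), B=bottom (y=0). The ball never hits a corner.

Final position: (9,3)
Wall sequence: BLTR

1. t=4 → B at (4,0); v=(-1,1)
2. t=4 → L at (0,4); v=(1,1)
3. t=4 → T at (4,8); v=(1,-1)
4. t=5 → R at (9,3); v=(-1,-1)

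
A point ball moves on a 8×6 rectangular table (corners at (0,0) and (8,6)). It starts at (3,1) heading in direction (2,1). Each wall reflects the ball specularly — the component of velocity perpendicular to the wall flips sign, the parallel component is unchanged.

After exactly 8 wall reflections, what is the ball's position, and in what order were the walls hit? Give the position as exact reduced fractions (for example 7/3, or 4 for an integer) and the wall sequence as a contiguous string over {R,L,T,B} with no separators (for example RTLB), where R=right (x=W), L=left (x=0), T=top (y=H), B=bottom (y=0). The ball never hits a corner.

1. t=5/2 → R at (8,7/2); v=(-2,1)
2. t=5/2 → T at (3,6); v=(-2,-1)
3. t=3/2 → L at (0,9/2); v=(2,-1)
4. t=4 → R at (8,1/2); v=(-2,-1)
5. t=1/2 → B at (7,0); v=(-2,1)
6. t=7/2 → L at (0,7/2); v=(2,1)
7. t=5/2 → T at (5,6); v=(2,-1)
8. t=3/2 → R at (8,9/2); v=(-2,-1)

Final position: (8,9/2)
Wall sequence: RTLRBLTR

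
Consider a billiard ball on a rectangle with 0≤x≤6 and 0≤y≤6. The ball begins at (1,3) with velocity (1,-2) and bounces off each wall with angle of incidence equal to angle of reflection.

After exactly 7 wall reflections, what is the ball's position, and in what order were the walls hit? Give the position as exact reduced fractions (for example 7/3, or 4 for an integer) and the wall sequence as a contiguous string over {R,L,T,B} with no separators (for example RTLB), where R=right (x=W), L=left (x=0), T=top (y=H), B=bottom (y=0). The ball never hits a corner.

1. t=3/2 → B at (5/2,0); v=(1,2)
2. t=3 → T at (11/2,6); v=(1,-2)
3. t=1/2 → R at (6,5); v=(-1,-2)
4. t=5/2 → B at (7/2,0); v=(-1,2)
5. t=3 → T at (1/2,6); v=(-1,-2)
6. t=1/2 → L at (0,5); v=(1,-2)
7. t=5/2 → B at (5/2,0); v=(1,2)

Final position: (5/2,0)
Wall sequence: BTRBTLB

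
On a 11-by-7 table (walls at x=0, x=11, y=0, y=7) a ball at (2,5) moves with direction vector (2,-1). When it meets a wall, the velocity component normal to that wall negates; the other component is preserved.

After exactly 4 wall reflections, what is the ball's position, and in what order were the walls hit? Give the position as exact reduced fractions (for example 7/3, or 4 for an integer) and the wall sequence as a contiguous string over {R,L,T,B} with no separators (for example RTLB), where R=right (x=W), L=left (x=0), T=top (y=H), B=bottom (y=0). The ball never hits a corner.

Final position: (4,7)
Wall sequence: RBLT

1. t=9/2 → R at (11,1/2); v=(-2,-1)
2. t=1/2 → B at (10,0); v=(-2,1)
3. t=5 → L at (0,5); v=(2,1)
4. t=2 → T at (4,7); v=(2,-1)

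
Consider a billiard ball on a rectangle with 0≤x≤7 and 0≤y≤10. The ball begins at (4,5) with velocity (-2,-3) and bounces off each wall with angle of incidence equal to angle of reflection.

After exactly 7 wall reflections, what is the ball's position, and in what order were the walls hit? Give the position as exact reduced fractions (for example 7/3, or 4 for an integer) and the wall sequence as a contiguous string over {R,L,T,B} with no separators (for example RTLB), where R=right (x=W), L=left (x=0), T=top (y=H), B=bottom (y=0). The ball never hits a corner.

1. t=5/3 → B at (2/3,0); v=(-2,3)
2. t=1/3 → L at (0,1); v=(2,3)
3. t=3 → T at (6,10); v=(2,-3)
4. t=1/2 → R at (7,17/2); v=(-2,-3)
5. t=17/6 → B at (4/3,0); v=(-2,3)
6. t=2/3 → L at (0,2); v=(2,3)
7. t=8/3 → T at (16/3,10); v=(2,-3)

Final position: (16/3,10)
Wall sequence: BLTRBLT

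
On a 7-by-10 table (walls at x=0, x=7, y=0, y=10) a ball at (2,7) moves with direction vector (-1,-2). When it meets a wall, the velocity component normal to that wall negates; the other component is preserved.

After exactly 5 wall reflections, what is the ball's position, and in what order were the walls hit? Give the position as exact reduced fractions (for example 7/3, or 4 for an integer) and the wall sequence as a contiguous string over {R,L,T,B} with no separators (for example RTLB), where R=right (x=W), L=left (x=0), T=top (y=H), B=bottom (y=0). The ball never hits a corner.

Final position: (5/2,0)
Wall sequence: LBTRB

1. t=2 → L at (0,3); v=(1,-2)
2. t=3/2 → B at (3/2,0); v=(1,2)
3. t=5 → T at (13/2,10); v=(1,-2)
4. t=1/2 → R at (7,9); v=(-1,-2)
5. t=9/2 → B at (5/2,0); v=(-1,2)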